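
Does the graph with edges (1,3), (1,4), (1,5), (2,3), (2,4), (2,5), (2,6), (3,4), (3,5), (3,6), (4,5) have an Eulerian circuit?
No (2 vertices have odd degree: {1, 3}; Eulerian circuit requires 0)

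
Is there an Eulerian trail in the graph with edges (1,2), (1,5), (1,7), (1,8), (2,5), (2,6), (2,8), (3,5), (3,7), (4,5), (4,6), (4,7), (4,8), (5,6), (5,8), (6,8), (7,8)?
Yes — and in fact it has an Eulerian circuit (the graph is connected and all 8 vertices have even degree)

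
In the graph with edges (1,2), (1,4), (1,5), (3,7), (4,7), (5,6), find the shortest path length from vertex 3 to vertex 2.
4 (path: 3 -> 7 -> 4 -> 1 -> 2, 4 edges)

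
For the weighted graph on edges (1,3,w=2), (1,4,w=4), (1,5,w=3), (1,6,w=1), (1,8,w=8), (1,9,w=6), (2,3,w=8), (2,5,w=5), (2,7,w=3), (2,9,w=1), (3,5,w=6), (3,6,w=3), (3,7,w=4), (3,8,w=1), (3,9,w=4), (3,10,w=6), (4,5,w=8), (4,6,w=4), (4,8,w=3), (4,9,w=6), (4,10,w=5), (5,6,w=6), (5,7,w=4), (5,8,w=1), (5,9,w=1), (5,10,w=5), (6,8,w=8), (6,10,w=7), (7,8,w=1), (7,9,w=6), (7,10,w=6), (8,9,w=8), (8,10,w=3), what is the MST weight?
14 (MST edges: (1,3,w=2), (1,6,w=1), (2,9,w=1), (3,8,w=1), (4,8,w=3), (5,8,w=1), (5,9,w=1), (7,8,w=1), (8,10,w=3); sum of weights 2 + 1 + 1 + 1 + 3 + 1 + 1 + 1 + 3 = 14)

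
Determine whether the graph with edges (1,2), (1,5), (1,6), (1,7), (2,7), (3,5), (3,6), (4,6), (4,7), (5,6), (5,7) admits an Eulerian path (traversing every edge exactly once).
Yes — and in fact it has an Eulerian circuit (the graph is connected and all 7 vertices have even degree)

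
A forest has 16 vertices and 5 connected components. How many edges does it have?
11 (Each of the 5 component trees on V_i vertices has V_i - 1 edges; summing gives V - C = 16 - 5 = 11)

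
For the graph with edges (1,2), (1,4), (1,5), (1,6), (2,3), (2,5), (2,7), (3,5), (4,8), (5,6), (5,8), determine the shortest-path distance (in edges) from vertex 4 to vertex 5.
2 (path: 4 -> 8 -> 5, 2 edges)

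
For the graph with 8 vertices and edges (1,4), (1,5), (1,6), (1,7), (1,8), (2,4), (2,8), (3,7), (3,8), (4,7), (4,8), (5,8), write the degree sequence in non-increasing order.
[5, 5, 4, 3, 2, 2, 2, 1] (degrees: deg(1)=5, deg(2)=2, deg(3)=2, deg(4)=4, deg(5)=2, deg(6)=1, deg(7)=3, deg(8)=5)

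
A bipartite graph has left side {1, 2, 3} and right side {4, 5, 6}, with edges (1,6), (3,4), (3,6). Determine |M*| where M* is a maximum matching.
2 (matching: (1,6), (3,4); upper bound min(|L|,|R|) = min(3,3) = 3)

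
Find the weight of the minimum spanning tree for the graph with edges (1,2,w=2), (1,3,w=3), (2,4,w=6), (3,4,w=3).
8 (MST edges: (1,2,w=2), (1,3,w=3), (3,4,w=3); sum of weights 2 + 3 + 3 = 8)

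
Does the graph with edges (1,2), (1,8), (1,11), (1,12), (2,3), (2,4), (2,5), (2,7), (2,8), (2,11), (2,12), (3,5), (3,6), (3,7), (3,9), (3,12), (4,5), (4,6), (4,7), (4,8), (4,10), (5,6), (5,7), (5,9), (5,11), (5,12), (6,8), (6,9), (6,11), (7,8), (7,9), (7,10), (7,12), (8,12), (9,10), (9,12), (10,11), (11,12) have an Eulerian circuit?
Yes (the graph is connected and all 12 vertices have even degree)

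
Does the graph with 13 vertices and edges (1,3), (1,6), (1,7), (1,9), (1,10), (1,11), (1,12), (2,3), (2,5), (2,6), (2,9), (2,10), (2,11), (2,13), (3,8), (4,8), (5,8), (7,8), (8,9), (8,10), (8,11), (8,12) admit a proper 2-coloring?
Yes. Partition: {1, 2, 8}, {3, 4, 5, 6, 7, 9, 10, 11, 12, 13}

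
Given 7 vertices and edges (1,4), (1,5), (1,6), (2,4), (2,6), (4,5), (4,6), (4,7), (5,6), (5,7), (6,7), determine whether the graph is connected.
No, it has 2 components: {1, 2, 4, 5, 6, 7}, {3}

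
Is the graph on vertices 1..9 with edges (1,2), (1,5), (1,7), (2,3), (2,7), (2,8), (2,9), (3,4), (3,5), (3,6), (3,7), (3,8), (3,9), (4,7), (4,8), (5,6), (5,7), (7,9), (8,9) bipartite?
No (odd cycle of length 3: 7 -> 1 -> 2 -> 7)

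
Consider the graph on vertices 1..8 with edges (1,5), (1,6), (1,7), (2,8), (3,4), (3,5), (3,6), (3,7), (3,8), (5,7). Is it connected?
Yes (BFS from 1 visits [1, 5, 6, 7, 3, 4, 8, 2] — all 8 vertices reached)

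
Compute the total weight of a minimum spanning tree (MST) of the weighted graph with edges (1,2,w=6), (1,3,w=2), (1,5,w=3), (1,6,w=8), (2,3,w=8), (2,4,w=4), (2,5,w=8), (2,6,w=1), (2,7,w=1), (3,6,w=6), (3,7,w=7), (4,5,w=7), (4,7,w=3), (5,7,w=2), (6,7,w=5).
12 (MST edges: (1,3,w=2), (1,5,w=3), (2,6,w=1), (2,7,w=1), (4,7,w=3), (5,7,w=2); sum of weights 2 + 3 + 1 + 1 + 3 + 2 = 12)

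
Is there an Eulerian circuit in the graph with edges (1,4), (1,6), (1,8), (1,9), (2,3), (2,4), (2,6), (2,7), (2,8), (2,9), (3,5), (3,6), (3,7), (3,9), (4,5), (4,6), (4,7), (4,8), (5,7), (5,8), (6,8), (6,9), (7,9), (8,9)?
No (2 vertices have odd degree: {3, 7}; Eulerian circuit requires 0)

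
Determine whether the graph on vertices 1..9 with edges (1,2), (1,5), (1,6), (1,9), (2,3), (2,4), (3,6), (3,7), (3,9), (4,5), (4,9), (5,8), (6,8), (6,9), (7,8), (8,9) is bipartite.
No (odd cycle of length 3: 9 -> 1 -> 6 -> 9)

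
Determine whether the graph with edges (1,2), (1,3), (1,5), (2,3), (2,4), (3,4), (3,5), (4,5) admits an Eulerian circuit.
No (4 vertices have odd degree: {1, 2, 4, 5}; Eulerian circuit requires 0)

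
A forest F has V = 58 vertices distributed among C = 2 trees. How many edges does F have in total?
56 (Each of the 2 component trees on V_i vertices has V_i - 1 edges; summing gives V - C = 58 - 2 = 56)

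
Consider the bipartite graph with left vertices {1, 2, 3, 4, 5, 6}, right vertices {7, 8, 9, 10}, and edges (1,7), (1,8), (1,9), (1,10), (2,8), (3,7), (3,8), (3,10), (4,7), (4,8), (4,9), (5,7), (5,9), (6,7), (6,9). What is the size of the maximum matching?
4 (matching: (1,10), (2,8), (3,7), (4,9); upper bound min(|L|,|R|) = min(6,4) = 4)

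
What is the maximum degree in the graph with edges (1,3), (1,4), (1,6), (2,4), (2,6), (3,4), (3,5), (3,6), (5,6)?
4 (attained at vertices 3, 6)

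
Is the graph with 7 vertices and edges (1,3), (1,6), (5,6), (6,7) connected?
No, it has 3 components: {1, 3, 5, 6, 7}, {2}, {4}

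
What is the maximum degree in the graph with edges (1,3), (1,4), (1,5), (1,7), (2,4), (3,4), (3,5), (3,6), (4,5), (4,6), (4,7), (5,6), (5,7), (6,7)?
6 (attained at vertex 4)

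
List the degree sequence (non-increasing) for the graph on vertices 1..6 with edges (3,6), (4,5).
[1, 1, 1, 1, 0, 0] (degrees: deg(1)=0, deg(2)=0, deg(3)=1, deg(4)=1, deg(5)=1, deg(6)=1)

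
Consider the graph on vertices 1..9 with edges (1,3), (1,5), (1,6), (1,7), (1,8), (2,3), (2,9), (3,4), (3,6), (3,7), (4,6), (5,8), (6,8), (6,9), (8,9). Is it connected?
Yes (BFS from 1 visits [1, 3, 5, 6, 7, 8, 2, 4, 9] — all 9 vertices reached)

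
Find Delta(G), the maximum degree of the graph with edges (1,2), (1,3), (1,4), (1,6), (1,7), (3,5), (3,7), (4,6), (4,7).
5 (attained at vertex 1)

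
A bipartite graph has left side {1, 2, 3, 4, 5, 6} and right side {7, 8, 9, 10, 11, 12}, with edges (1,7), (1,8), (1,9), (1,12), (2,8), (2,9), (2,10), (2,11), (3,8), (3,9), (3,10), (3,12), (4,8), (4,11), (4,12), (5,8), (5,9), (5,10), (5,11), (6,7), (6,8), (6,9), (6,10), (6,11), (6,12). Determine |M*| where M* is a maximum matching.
6 (matching: (1,12), (2,11), (3,10), (4,8), (5,9), (6,7); upper bound min(|L|,|R|) = min(6,6) = 6)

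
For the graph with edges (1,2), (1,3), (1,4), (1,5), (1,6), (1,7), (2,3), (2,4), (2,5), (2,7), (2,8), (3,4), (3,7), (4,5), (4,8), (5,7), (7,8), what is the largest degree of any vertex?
6 (attained at vertices 1, 2)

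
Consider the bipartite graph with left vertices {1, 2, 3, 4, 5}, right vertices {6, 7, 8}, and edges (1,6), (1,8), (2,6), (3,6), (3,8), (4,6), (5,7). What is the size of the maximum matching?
3 (matching: (1,8), (2,6), (5,7); upper bound min(|L|,|R|) = min(5,3) = 3)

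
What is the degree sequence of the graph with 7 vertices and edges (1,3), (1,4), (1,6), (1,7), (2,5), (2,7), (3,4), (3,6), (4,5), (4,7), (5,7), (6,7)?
[5, 4, 4, 3, 3, 3, 2] (degrees: deg(1)=4, deg(2)=2, deg(3)=3, deg(4)=4, deg(5)=3, deg(6)=3, deg(7)=5)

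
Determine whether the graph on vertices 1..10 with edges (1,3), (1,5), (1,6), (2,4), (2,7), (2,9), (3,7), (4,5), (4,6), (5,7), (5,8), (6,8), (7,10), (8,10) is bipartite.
Yes. Partition: {1, 4, 7, 8, 9}, {2, 3, 5, 6, 10}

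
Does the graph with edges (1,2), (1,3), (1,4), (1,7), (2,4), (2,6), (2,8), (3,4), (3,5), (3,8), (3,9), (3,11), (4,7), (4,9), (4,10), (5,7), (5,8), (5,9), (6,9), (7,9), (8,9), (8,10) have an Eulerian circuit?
No (2 vertices have odd degree: {8, 11}; Eulerian circuit requires 0)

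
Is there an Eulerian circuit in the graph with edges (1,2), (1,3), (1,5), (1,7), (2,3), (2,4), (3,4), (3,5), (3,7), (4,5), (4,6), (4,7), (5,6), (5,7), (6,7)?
No (6 vertices have odd degree: {2, 3, 4, 5, 6, 7}; Eulerian circuit requires 0)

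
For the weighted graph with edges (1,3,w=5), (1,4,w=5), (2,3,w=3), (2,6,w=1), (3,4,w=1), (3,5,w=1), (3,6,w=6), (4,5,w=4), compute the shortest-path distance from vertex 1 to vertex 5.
6 (path: 1 -> 3 -> 5; weights 5 + 1 = 6)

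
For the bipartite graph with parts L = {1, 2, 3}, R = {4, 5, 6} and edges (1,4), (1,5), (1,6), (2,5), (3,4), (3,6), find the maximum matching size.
3 (matching: (1,6), (2,5), (3,4); upper bound min(|L|,|R|) = min(3,3) = 3)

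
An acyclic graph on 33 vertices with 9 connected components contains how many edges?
24 (Each of the 9 component trees on V_i vertices has V_i - 1 edges; summing gives V - C = 33 - 9 = 24)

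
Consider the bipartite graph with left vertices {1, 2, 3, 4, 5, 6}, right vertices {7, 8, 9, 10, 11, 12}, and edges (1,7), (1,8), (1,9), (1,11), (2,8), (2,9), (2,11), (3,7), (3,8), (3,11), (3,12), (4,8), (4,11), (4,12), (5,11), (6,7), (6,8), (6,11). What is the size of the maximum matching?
5 (matching: (1,11), (2,9), (3,12), (4,8), (6,7); upper bound min(|L|,|R|) = min(6,6) = 6)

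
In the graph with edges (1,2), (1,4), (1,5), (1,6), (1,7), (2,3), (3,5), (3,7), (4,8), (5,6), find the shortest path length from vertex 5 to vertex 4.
2 (path: 5 -> 1 -> 4, 2 edges)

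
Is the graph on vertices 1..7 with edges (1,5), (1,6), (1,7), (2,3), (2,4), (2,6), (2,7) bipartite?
Yes. Partition: {1, 2}, {3, 4, 5, 6, 7}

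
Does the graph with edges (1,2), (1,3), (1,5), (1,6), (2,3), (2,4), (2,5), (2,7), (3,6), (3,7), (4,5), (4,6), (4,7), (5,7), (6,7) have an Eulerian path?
Yes (the graph is connected and exactly 2 vertices have odd degree: {2, 7}; any Eulerian path must start and end at those)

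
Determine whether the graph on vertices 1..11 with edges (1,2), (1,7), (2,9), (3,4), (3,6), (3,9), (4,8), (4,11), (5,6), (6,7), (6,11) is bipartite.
Yes. Partition: {1, 4, 6, 9, 10}, {2, 3, 5, 7, 8, 11}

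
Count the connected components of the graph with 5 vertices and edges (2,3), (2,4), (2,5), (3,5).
2 (components: {1}, {2, 3, 4, 5})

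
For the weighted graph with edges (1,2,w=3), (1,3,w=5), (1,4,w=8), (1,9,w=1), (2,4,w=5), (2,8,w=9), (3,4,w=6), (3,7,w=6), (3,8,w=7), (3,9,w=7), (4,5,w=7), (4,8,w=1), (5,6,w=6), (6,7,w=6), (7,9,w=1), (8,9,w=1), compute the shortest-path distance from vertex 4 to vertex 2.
5 (path: 4 -> 2; weights 5 = 5)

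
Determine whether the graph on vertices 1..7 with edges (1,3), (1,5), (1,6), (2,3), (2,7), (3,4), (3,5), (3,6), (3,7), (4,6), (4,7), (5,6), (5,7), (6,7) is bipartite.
No (odd cycle of length 3: 5 -> 1 -> 3 -> 5)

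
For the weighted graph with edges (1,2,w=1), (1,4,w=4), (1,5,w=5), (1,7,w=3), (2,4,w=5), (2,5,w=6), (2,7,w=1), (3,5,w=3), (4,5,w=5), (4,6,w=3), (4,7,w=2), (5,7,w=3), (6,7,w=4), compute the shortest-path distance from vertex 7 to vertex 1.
2 (path: 7 -> 2 -> 1; weights 1 + 1 = 2)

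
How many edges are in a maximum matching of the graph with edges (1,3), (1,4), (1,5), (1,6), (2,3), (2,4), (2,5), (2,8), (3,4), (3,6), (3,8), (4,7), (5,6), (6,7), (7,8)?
4 (matching: (1,6), (2,5), (3,8), (4,7); upper bound floor(n/2) = floor(8/2) = 4)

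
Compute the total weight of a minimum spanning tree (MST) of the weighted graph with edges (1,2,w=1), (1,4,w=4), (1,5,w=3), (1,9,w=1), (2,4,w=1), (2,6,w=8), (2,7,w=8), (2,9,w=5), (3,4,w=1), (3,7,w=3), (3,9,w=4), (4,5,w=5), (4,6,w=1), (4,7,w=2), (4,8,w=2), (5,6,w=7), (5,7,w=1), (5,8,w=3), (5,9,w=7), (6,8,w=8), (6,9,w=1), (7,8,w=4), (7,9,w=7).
10 (MST edges: (1,2,w=1), (1,9,w=1), (2,4,w=1), (3,4,w=1), (4,6,w=1), (4,7,w=2), (4,8,w=2), (5,7,w=1); sum of weights 1 + 1 + 1 + 1 + 1 + 2 + 2 + 1 = 10)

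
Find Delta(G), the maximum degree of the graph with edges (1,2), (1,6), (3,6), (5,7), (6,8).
3 (attained at vertex 6)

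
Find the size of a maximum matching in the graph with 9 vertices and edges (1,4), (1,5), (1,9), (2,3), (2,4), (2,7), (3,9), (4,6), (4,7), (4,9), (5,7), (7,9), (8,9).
4 (matching: (2,3), (4,6), (5,7), (8,9); upper bound floor(n/2) = floor(9/2) = 4)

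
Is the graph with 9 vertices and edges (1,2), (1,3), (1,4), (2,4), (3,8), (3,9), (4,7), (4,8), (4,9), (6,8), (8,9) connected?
No, it has 2 components: {1, 2, 3, 4, 6, 7, 8, 9}, {5}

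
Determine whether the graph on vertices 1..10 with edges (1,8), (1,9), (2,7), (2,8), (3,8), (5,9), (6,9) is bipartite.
Yes. Partition: {1, 2, 3, 4, 5, 6, 10}, {7, 8, 9}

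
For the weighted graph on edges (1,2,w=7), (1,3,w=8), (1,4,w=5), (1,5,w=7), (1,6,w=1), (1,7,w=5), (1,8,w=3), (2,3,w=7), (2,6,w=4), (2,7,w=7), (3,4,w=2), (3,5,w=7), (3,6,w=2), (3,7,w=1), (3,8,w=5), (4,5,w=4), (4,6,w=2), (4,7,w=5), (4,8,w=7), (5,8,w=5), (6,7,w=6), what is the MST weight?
17 (MST edges: (1,6,w=1), (1,8,w=3), (2,6,w=4), (3,4,w=2), (3,6,w=2), (3,7,w=1), (4,5,w=4); sum of weights 1 + 3 + 4 + 2 + 2 + 1 + 4 = 17)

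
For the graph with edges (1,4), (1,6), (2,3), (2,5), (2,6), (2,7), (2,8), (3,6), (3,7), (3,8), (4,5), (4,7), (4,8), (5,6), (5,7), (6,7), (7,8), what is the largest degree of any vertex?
6 (attained at vertex 7)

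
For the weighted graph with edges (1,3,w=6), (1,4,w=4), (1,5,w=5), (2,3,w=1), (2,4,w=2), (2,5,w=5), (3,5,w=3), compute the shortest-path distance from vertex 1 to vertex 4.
4 (path: 1 -> 4; weights 4 = 4)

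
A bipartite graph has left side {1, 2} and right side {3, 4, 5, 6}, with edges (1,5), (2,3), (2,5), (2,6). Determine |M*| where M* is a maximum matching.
2 (matching: (1,5), (2,6); upper bound min(|L|,|R|) = min(2,4) = 2)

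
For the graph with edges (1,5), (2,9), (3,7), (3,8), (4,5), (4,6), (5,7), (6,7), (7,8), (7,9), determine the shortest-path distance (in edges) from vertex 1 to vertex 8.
3 (path: 1 -> 5 -> 7 -> 8, 3 edges)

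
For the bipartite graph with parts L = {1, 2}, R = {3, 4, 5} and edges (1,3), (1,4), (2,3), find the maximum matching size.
2 (matching: (1,4), (2,3); upper bound min(|L|,|R|) = min(2,3) = 2)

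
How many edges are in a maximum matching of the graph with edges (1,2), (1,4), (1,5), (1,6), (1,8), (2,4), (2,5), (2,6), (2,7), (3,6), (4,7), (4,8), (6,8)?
4 (matching: (1,8), (2,5), (3,6), (4,7); upper bound floor(n/2) = floor(8/2) = 4)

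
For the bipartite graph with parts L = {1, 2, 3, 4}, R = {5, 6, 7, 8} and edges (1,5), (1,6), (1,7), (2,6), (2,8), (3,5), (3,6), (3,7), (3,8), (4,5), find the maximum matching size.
4 (matching: (1,7), (2,8), (3,6), (4,5); upper bound min(|L|,|R|) = min(4,4) = 4)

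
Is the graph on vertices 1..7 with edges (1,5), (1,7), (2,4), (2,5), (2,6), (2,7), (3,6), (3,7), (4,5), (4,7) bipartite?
No (odd cycle of length 3: 4 -> 7 -> 2 -> 4)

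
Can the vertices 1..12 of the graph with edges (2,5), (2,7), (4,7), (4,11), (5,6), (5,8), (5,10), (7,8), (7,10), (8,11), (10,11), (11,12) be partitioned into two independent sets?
Yes. Partition: {1, 2, 3, 4, 6, 8, 9, 10, 12}, {5, 7, 11}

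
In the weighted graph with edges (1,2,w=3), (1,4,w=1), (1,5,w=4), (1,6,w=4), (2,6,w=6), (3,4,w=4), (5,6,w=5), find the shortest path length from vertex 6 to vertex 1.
4 (path: 6 -> 1; weights 4 = 4)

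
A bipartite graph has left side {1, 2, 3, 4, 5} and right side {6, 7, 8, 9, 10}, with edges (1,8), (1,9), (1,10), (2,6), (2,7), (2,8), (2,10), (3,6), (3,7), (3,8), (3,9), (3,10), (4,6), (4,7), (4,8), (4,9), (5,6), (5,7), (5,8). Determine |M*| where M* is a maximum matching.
5 (matching: (1,10), (2,8), (3,9), (4,7), (5,6); upper bound min(|L|,|R|) = min(5,5) = 5)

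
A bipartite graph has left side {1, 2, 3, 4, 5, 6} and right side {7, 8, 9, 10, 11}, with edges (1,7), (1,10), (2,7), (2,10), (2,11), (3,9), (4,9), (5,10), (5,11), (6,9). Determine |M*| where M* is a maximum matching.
4 (matching: (1,10), (2,7), (3,9), (5,11); upper bound min(|L|,|R|) = min(6,5) = 5)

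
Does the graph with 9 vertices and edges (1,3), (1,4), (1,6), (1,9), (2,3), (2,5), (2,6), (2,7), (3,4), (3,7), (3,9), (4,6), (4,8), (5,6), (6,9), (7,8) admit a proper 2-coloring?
No (odd cycle of length 3: 9 -> 1 -> 3 -> 9)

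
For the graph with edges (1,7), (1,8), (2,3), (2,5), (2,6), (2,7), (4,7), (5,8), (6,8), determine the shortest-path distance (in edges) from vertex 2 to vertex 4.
2 (path: 2 -> 7 -> 4, 2 edges)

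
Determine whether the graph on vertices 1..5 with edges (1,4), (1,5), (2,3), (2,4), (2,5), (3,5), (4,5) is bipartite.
No (odd cycle of length 3: 5 -> 1 -> 4 -> 5)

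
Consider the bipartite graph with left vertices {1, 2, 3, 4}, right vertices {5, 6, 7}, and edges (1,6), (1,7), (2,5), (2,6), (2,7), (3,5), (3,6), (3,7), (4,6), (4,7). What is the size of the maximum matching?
3 (matching: (1,7), (2,6), (3,5); upper bound min(|L|,|R|) = min(4,3) = 3)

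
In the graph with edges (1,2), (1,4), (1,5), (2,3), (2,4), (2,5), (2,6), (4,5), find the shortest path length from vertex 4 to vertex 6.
2 (path: 4 -> 2 -> 6, 2 edges)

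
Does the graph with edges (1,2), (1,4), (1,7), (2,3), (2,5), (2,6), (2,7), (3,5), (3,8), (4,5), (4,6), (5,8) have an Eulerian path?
No (4 vertices have odd degree: {1, 2, 3, 4}; Eulerian path requires 0 or 2)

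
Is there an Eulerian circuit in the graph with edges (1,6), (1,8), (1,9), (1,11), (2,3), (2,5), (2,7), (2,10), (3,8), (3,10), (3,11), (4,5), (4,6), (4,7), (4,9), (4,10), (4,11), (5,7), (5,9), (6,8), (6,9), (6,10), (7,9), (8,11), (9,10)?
No (2 vertices have odd degree: {6, 10}; Eulerian circuit requires 0)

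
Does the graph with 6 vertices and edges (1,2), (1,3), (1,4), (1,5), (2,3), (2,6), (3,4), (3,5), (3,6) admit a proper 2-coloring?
No (odd cycle of length 3: 3 -> 1 -> 2 -> 3)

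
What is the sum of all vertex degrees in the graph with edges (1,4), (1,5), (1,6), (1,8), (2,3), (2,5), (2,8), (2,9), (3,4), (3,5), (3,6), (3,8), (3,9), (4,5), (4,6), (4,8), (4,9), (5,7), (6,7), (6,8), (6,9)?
42 (handshake: sum of degrees = 2|E| = 2 x 21 = 42)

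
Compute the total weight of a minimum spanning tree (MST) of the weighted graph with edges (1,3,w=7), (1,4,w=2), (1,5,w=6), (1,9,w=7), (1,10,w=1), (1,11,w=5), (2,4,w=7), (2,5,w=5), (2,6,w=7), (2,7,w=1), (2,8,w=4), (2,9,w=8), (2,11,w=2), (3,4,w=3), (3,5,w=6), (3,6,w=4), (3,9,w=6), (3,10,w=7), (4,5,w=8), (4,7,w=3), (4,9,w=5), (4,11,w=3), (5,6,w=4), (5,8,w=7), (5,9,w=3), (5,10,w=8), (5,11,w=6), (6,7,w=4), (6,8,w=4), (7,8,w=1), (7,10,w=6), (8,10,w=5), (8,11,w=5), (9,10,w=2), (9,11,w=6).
22 (MST edges: (1,4,w=2), (1,10,w=1), (2,7,w=1), (2,11,w=2), (3,4,w=3), (3,6,w=4), (4,7,w=3), (5,9,w=3), (7,8,w=1), (9,10,w=2); sum of weights 2 + 1 + 1 + 2 + 3 + 4 + 3 + 3 + 1 + 2 = 22)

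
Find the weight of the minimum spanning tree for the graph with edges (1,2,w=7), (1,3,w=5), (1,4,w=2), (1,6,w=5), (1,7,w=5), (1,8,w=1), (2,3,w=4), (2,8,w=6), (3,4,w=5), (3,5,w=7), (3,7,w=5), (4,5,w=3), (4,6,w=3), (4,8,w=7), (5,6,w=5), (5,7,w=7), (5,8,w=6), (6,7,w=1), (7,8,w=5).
19 (MST edges: (1,3,w=5), (1,4,w=2), (1,8,w=1), (2,3,w=4), (4,5,w=3), (4,6,w=3), (6,7,w=1); sum of weights 5 + 2 + 1 + 4 + 3 + 3 + 1 = 19)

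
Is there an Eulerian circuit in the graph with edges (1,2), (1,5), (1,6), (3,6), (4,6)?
No (6 vertices have odd degree: {1, 2, 3, 4, 5, 6}; Eulerian circuit requires 0)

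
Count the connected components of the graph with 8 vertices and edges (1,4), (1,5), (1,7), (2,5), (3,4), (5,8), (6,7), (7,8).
1 (components: {1, 2, 3, 4, 5, 6, 7, 8})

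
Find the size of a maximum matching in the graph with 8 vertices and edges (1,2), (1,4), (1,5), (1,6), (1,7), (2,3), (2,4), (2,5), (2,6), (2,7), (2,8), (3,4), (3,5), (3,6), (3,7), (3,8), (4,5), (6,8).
4 (matching: (1,7), (2,8), (3,6), (4,5); upper bound floor(n/2) = floor(8/2) = 4)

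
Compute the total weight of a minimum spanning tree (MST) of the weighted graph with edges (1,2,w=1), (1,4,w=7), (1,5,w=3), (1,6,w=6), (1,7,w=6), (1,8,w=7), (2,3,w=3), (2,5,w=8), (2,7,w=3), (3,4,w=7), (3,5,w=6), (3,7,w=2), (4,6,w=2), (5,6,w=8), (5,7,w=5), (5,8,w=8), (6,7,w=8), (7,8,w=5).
22 (MST edges: (1,2,w=1), (1,5,w=3), (1,6,w=6), (2,3,w=3), (3,7,w=2), (4,6,w=2), (7,8,w=5); sum of weights 1 + 3 + 6 + 3 + 2 + 2 + 5 = 22)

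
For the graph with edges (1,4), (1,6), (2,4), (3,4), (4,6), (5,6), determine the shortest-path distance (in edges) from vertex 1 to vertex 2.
2 (path: 1 -> 4 -> 2, 2 edges)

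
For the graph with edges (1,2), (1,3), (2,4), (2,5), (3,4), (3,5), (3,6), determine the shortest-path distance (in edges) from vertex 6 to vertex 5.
2 (path: 6 -> 3 -> 5, 2 edges)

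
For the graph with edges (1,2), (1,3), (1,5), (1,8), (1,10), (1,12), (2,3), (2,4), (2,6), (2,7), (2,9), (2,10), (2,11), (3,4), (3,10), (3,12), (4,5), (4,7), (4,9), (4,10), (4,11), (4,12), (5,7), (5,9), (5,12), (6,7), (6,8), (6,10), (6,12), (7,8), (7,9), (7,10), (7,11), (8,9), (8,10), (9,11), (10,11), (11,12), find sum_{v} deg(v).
76 (handshake: sum of degrees = 2|E| = 2 x 38 = 76)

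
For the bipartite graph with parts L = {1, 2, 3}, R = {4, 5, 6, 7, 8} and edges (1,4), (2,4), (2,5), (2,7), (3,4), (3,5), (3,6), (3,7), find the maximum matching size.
3 (matching: (1,4), (2,7), (3,6); upper bound min(|L|,|R|) = min(3,5) = 3)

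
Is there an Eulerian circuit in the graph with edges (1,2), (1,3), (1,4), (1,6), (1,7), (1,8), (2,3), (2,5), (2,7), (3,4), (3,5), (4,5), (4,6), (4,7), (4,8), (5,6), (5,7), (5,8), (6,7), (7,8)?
Yes (the graph is connected and all 8 vertices have even degree)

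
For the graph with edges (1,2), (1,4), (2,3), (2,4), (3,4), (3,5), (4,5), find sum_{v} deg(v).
14 (handshake: sum of degrees = 2|E| = 2 x 7 = 14)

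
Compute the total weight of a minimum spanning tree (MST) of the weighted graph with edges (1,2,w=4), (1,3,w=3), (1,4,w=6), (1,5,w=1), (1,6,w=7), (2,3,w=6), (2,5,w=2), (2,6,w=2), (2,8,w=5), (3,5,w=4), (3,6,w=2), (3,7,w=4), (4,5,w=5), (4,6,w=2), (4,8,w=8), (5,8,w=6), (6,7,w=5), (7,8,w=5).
18 (MST edges: (1,5,w=1), (2,5,w=2), (2,6,w=2), (2,8,w=5), (3,6,w=2), (3,7,w=4), (4,6,w=2); sum of weights 1 + 2 + 2 + 5 + 2 + 4 + 2 = 18)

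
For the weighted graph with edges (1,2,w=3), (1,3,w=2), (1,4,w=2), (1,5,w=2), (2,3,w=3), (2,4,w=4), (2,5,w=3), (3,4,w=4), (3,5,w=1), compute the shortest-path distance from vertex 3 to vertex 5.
1 (path: 3 -> 5; weights 1 = 1)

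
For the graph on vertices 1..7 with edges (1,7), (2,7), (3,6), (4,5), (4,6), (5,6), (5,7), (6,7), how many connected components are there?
1 (components: {1, 2, 3, 4, 5, 6, 7})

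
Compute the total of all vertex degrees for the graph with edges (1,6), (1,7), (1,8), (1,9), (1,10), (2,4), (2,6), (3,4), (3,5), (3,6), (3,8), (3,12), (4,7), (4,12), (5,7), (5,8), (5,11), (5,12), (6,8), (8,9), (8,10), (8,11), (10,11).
46 (handshake: sum of degrees = 2|E| = 2 x 23 = 46)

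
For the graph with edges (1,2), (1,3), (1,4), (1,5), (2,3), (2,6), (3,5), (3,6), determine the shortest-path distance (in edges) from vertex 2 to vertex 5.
2 (path: 2 -> 3 -> 5, 2 edges)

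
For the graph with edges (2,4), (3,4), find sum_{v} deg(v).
4 (handshake: sum of degrees = 2|E| = 2 x 2 = 4)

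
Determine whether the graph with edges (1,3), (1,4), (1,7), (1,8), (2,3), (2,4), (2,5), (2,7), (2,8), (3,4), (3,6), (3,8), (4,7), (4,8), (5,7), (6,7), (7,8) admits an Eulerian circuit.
No (4 vertices have odd degree: {2, 3, 4, 8}; Eulerian circuit requires 0)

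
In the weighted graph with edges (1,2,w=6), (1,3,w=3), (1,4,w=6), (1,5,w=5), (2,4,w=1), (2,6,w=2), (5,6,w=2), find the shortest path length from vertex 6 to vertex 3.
10 (path: 6 -> 5 -> 1 -> 3; weights 2 + 5 + 3 = 10)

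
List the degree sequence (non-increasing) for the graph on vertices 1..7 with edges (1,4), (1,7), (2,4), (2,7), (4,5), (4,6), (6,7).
[4, 3, 2, 2, 2, 1, 0] (degrees: deg(1)=2, deg(2)=2, deg(3)=0, deg(4)=4, deg(5)=1, deg(6)=2, deg(7)=3)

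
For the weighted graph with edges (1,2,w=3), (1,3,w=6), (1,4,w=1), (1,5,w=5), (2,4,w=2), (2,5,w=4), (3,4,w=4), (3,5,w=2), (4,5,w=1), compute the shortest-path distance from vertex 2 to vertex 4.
2 (path: 2 -> 4; weights 2 = 2)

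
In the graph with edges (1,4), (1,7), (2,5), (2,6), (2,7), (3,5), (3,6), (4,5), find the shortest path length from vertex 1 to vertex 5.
2 (path: 1 -> 4 -> 5, 2 edges)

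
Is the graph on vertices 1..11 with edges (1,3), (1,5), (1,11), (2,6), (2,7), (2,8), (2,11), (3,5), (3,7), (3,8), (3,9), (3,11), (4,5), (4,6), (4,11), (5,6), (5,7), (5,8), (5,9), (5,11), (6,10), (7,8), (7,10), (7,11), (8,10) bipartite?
No (odd cycle of length 3: 5 -> 1 -> 3 -> 5)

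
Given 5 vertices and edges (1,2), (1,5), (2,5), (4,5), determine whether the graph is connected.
No, it has 2 components: {1, 2, 4, 5}, {3}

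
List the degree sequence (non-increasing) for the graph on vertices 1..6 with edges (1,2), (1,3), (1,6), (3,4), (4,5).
[3, 2, 2, 1, 1, 1] (degrees: deg(1)=3, deg(2)=1, deg(3)=2, deg(4)=2, deg(5)=1, deg(6)=1)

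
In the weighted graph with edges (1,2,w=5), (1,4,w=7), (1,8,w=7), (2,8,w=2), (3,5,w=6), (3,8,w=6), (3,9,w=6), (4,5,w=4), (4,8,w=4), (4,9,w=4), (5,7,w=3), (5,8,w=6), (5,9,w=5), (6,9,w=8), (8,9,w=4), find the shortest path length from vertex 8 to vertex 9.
4 (path: 8 -> 9; weights 4 = 4)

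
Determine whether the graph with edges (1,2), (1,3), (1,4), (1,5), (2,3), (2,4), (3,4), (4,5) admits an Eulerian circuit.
No (2 vertices have odd degree: {2, 3}; Eulerian circuit requires 0)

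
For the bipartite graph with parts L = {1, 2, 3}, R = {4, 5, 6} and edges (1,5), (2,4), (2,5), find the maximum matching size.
2 (matching: (1,5), (2,4); upper bound min(|L|,|R|) = min(3,3) = 3)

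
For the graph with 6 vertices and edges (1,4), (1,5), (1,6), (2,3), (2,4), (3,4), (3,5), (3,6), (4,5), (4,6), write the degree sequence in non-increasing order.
[5, 4, 3, 3, 3, 2] (degrees: deg(1)=3, deg(2)=2, deg(3)=4, deg(4)=5, deg(5)=3, deg(6)=3)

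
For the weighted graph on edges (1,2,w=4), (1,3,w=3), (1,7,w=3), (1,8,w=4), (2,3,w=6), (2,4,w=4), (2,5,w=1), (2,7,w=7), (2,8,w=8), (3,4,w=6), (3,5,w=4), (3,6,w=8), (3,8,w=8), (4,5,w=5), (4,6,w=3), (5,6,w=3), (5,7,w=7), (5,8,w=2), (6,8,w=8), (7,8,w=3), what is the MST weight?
18 (MST edges: (1,3,w=3), (1,7,w=3), (2,5,w=1), (4,6,w=3), (5,6,w=3), (5,8,w=2), (7,8,w=3); sum of weights 3 + 3 + 1 + 3 + 3 + 2 + 3 = 18)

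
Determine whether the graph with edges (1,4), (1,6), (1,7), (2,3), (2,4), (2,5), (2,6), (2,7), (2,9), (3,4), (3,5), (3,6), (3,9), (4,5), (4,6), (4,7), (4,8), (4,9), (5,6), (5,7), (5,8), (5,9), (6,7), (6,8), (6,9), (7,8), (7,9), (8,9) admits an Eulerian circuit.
No (6 vertices have odd degree: {1, 3, 5, 7, 8, 9}; Eulerian circuit requires 0)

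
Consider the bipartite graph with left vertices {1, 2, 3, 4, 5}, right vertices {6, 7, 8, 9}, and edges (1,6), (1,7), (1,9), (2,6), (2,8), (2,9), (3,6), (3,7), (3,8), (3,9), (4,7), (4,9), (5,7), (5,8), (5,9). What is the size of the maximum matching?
4 (matching: (1,9), (2,8), (3,6), (4,7); upper bound min(|L|,|R|) = min(5,4) = 4)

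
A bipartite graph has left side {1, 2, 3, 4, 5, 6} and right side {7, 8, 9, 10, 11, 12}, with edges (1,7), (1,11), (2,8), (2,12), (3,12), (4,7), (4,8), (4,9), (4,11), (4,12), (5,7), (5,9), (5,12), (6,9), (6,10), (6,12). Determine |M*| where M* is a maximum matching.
6 (matching: (1,11), (2,8), (3,12), (4,7), (5,9), (6,10); upper bound min(|L|,|R|) = min(6,6) = 6)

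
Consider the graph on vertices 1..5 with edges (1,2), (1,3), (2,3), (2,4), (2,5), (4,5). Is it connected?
Yes (BFS from 1 visits [1, 2, 3, 4, 5] — all 5 vertices reached)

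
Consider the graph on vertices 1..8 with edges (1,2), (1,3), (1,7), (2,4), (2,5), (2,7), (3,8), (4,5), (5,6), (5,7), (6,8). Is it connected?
Yes (BFS from 1 visits [1, 2, 3, 7, 4, 5, 8, 6] — all 8 vertices reached)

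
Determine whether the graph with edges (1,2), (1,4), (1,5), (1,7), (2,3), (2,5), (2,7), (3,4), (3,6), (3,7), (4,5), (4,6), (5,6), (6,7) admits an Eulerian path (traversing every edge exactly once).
Yes — and in fact it has an Eulerian circuit (the graph is connected and all 7 vertices have even degree)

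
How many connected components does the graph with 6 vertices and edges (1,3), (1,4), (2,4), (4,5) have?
2 (components: {1, 2, 3, 4, 5}, {6})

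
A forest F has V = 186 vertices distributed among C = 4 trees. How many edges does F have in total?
182 (Each of the 4 component trees on V_i vertices has V_i - 1 edges; summing gives V - C = 186 - 4 = 182)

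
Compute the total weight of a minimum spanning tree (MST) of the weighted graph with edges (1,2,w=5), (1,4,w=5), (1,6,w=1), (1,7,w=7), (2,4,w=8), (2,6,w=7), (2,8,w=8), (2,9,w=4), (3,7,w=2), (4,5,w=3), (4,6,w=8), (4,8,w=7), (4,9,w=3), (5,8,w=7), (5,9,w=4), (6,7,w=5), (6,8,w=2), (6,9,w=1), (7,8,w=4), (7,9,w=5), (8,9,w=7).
20 (MST edges: (1,6,w=1), (2,9,w=4), (3,7,w=2), (4,5,w=3), (4,9,w=3), (6,8,w=2), (6,9,w=1), (7,8,w=4); sum of weights 1 + 4 + 2 + 3 + 3 + 2 + 1 + 4 = 20)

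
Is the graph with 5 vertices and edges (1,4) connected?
No, it has 4 components: {1, 4}, {2}, {3}, {5}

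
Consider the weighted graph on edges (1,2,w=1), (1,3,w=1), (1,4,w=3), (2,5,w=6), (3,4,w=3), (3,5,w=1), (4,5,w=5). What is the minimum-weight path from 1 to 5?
2 (path: 1 -> 3 -> 5; weights 1 + 1 = 2)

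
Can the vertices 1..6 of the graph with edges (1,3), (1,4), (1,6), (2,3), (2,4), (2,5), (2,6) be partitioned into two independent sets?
Yes. Partition: {1, 2}, {3, 4, 5, 6}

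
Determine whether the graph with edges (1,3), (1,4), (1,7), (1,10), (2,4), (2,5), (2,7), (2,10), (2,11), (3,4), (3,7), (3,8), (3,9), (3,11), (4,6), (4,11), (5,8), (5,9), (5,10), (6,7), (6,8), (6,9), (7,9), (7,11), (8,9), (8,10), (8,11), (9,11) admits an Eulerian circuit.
No (2 vertices have odd degree: {2, 4}; Eulerian circuit requires 0)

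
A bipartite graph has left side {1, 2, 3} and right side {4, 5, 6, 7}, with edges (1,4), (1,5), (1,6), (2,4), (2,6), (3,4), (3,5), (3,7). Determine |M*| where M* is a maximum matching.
3 (matching: (1,5), (2,6), (3,7); upper bound min(|L|,|R|) = min(3,4) = 3)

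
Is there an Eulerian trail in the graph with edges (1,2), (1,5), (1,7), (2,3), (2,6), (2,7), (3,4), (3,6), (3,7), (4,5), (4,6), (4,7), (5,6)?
Yes (the graph is connected and exactly 2 vertices have odd degree: {1, 5}; any Eulerian path must start and end at those)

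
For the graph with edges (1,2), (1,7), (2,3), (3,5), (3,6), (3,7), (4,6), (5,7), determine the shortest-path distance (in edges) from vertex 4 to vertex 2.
3 (path: 4 -> 6 -> 3 -> 2, 3 edges)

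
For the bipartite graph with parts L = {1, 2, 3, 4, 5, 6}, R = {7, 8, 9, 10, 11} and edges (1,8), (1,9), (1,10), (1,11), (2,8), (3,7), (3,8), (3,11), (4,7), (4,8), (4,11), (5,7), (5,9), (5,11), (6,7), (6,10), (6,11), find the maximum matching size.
5 (matching: (1,11), (2,8), (3,7), (5,9), (6,10); upper bound min(|L|,|R|) = min(6,5) = 5)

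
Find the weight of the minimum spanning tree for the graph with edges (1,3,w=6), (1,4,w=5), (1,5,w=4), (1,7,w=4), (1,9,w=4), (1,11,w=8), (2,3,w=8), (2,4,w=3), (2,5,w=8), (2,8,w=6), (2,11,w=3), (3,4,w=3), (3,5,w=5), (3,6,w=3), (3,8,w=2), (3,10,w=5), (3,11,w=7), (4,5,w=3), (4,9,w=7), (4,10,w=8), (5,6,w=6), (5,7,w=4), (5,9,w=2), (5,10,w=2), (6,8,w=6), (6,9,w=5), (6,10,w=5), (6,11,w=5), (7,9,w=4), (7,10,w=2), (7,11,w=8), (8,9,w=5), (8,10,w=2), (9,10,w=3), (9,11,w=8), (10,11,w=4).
26 (MST edges: (1,9,w=4), (2,4,w=3), (2,11,w=3), (3,4,w=3), (3,6,w=3), (3,8,w=2), (5,9,w=2), (5,10,w=2), (7,10,w=2), (8,10,w=2); sum of weights 4 + 3 + 3 + 3 + 3 + 2 + 2 + 2 + 2 + 2 = 26)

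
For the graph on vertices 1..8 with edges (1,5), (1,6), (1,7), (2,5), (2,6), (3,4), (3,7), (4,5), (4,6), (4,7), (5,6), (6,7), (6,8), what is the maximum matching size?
4 (matching: (1,7), (2,5), (3,4), (6,8); upper bound floor(n/2) = floor(8/2) = 4)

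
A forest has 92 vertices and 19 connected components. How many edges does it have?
73 (Each of the 19 component trees on V_i vertices has V_i - 1 edges; summing gives V - C = 92 - 19 = 73)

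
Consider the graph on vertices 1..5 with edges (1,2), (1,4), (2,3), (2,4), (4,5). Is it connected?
Yes (BFS from 1 visits [1, 2, 4, 3, 5] — all 5 vertices reached)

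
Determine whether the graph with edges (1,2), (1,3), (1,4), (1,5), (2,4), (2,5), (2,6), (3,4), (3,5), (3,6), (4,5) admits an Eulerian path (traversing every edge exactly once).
Yes — and in fact it has an Eulerian circuit (the graph is connected and all 6 vertices have even degree)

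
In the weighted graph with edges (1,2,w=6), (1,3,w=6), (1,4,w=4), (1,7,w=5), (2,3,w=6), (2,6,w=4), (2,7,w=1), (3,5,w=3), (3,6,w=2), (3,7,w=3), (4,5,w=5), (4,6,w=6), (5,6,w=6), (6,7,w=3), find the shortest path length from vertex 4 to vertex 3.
8 (path: 4 -> 5 -> 3; weights 5 + 3 = 8)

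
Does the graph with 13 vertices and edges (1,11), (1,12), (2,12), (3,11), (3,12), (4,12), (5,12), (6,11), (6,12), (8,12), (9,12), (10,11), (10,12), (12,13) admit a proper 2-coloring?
Yes. Partition: {1, 2, 3, 4, 5, 6, 7, 8, 9, 10, 13}, {11, 12}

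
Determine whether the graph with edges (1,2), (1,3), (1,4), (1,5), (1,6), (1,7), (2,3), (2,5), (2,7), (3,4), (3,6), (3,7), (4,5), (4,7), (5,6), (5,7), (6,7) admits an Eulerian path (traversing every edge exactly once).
Yes (the graph is connected and exactly 2 vertices have odd degree: {3, 5}; any Eulerian path must start and end at those)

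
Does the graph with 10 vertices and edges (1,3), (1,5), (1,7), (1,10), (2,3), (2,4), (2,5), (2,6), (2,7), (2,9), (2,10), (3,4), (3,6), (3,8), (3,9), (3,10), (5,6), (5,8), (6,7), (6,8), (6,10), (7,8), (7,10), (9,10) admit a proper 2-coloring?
No (odd cycle of length 3: 3 -> 1 -> 10 -> 3)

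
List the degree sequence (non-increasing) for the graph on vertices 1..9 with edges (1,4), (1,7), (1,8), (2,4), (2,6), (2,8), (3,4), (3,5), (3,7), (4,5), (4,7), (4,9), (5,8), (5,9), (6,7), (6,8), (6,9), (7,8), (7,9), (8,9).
[6, 6, 6, 5, 4, 4, 3, 3, 3] (degrees: deg(1)=3, deg(2)=3, deg(3)=3, deg(4)=6, deg(5)=4, deg(6)=4, deg(7)=6, deg(8)=6, deg(9)=5)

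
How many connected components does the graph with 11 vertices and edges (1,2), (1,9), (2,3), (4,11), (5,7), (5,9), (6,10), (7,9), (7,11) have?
3 (components: {1, 2, 3, 4, 5, 7, 9, 11}, {6, 10}, {8})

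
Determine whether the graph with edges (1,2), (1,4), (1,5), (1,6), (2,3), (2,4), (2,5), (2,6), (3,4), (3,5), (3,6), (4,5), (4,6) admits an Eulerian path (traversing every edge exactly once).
Yes (the graph is connected and exactly 2 vertices have odd degree: {2, 4}; any Eulerian path must start and end at those)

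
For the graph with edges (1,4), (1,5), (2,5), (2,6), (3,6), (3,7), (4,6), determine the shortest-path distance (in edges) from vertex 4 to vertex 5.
2 (path: 4 -> 1 -> 5, 2 edges)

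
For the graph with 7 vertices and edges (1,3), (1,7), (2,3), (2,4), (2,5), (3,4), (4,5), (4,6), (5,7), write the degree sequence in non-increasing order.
[4, 3, 3, 3, 2, 2, 1] (degrees: deg(1)=2, deg(2)=3, deg(3)=3, deg(4)=4, deg(5)=3, deg(6)=1, deg(7)=2)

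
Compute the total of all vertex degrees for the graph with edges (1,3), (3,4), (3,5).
6 (handshake: sum of degrees = 2|E| = 2 x 3 = 6)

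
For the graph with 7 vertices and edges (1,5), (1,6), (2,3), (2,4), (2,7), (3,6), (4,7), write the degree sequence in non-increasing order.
[3, 2, 2, 2, 2, 2, 1] (degrees: deg(1)=2, deg(2)=3, deg(3)=2, deg(4)=2, deg(5)=1, deg(6)=2, deg(7)=2)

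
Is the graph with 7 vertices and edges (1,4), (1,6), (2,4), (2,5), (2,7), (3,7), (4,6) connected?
Yes (BFS from 1 visits [1, 4, 6, 2, 5, 7, 3] — all 7 vertices reached)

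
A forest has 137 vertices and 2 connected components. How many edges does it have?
135 (Each of the 2 component trees on V_i vertices has V_i - 1 edges; summing gives V - C = 137 - 2 = 135)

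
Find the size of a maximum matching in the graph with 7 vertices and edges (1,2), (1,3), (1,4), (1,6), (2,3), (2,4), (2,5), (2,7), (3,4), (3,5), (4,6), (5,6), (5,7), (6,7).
3 (matching: (1,6), (2,7), (3,5); upper bound floor(n/2) = floor(7/2) = 3)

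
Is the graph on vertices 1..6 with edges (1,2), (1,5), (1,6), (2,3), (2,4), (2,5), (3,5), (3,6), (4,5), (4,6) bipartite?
No (odd cycle of length 3: 2 -> 1 -> 5 -> 2)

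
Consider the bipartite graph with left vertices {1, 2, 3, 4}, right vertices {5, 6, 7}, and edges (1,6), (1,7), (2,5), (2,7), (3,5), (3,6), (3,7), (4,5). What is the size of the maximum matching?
3 (matching: (1,7), (2,5), (3,6); upper bound min(|L|,|R|) = min(4,3) = 3)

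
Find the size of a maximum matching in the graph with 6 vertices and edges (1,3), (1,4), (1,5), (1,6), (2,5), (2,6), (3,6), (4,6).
3 (matching: (1,4), (2,5), (3,6); upper bound floor(n/2) = floor(6/2) = 3)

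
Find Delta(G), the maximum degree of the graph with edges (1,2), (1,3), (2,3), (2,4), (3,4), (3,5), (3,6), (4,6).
5 (attained at vertex 3)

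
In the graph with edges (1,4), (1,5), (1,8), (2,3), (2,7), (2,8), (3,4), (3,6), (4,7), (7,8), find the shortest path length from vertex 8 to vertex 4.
2 (path: 8 -> 1 -> 4, 2 edges)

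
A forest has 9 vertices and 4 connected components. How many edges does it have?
5 (Each of the 4 component trees on V_i vertices has V_i - 1 edges; summing gives V - C = 9 - 4 = 5)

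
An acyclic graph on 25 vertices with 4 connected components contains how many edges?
21 (Each of the 4 component trees on V_i vertices has V_i - 1 edges; summing gives V - C = 25 - 4 = 21)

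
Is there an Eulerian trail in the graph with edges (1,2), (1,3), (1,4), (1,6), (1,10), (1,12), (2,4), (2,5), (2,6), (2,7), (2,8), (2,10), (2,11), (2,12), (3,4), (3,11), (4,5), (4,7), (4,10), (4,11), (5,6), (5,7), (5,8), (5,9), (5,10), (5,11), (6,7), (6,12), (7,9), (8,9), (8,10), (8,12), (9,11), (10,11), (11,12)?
No (8 vertices have odd degree: {2, 3, 4, 6, 7, 8, 11, 12}; Eulerian path requires 0 or 2)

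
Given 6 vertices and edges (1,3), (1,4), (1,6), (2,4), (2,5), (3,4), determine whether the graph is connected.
Yes (BFS from 1 visits [1, 3, 4, 6, 2, 5] — all 6 vertices reached)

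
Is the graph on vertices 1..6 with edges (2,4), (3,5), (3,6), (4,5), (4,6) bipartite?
Yes. Partition: {1, 2, 5, 6}, {3, 4}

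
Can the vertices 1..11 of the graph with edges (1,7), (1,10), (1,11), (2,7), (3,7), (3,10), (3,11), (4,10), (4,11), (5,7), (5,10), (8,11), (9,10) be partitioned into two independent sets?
Yes. Partition: {1, 2, 3, 4, 5, 6, 8, 9}, {7, 10, 11}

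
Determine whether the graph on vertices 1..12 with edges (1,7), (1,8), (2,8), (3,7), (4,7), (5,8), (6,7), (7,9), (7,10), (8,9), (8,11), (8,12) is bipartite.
Yes. Partition: {1, 2, 3, 4, 5, 6, 9, 10, 11, 12}, {7, 8}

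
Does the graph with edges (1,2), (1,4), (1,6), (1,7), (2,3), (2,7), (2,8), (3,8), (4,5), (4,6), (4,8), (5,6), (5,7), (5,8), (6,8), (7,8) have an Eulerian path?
Yes — and in fact it has an Eulerian circuit (the graph is connected and all 8 vertices have even degree)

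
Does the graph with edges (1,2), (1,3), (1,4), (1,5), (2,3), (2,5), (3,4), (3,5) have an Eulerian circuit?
No (2 vertices have odd degree: {2, 5}; Eulerian circuit requires 0)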